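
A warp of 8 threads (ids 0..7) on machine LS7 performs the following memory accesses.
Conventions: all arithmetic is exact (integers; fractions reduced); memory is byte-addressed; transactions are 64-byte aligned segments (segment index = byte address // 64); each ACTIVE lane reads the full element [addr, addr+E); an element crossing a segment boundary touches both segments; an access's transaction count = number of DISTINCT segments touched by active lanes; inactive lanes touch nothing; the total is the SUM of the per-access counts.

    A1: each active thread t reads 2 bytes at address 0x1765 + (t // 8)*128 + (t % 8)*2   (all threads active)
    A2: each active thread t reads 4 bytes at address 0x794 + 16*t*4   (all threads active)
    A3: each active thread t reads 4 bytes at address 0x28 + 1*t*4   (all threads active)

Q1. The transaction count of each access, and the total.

A1: 1 transaction
A2: 8 transactions
A3: 2 transactions

Answer: 1,8,2; total 11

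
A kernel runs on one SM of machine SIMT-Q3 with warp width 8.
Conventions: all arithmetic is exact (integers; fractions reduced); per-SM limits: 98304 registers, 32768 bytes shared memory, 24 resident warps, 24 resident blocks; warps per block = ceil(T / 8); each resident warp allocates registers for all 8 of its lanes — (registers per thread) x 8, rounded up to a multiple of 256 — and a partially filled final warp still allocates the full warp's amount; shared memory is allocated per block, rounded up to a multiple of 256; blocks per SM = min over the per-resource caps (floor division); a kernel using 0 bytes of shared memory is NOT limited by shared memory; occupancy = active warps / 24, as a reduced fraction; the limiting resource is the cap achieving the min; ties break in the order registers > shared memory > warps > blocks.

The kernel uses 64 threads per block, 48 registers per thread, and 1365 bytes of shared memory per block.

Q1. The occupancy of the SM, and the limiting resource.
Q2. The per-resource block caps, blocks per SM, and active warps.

Answer: occupancy 1, limited by warps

registers: 24 blocks
shared memory: 21 blocks
warps: 3 blocks
blocks: 24 blocks

Answer: 3 blocks, 24 active warps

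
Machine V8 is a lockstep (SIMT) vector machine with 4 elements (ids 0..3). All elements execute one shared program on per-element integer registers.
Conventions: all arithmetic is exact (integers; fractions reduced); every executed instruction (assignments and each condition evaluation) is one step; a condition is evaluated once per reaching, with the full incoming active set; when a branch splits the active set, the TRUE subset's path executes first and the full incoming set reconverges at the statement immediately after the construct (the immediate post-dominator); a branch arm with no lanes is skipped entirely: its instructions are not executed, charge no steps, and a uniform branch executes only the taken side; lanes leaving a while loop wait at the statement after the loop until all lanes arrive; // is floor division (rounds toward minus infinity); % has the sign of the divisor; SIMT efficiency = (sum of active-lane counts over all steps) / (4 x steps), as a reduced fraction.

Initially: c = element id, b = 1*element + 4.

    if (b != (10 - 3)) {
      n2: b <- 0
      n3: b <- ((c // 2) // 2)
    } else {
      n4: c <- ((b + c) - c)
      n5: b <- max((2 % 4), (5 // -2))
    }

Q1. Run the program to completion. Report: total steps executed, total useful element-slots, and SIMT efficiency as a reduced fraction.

Answer: 5 steps, 12 useful, 3/5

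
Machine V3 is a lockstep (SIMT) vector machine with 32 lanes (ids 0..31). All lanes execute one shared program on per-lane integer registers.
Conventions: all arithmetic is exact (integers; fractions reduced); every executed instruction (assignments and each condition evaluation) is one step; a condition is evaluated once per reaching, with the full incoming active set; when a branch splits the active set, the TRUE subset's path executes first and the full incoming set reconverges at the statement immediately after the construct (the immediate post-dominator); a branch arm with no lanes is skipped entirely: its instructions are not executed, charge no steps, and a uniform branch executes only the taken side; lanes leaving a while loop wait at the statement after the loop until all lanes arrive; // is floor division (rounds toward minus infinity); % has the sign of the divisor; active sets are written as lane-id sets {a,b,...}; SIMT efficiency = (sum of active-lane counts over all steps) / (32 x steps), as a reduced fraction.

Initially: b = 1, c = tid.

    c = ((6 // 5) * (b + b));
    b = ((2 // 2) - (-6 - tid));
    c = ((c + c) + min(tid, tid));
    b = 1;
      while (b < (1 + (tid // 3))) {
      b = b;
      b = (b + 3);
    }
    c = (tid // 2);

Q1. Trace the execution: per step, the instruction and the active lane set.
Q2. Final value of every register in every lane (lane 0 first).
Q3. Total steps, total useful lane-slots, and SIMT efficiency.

step 0: c <- ((6 // 5) * (b + b))    {0,1,2,3,4,5,6,7,8,9,10,11,12,13,14,15,16,17,18,19,20,21,22,23,24,25,26,27,28,29,30,31}
step 1: b <- ((2 // 2) - (-6 - tid)) {0,1,2,3,4,5,6,7,8,9,10,11,12,13,14,15,16,17,18,19,20,21,22,23,24,25,26,27,28,29,30,31}
step 2: c <- ((c + c) + min(tid, tid)) {0,1,2,3,4,5,6,7,8,9,10,11,12,13,14,15,16,17,18,19,20,21,22,23,24,25,26,27,28,29,30,31}
step 3: b <- 1                       {0,1,2,3,4,5,6,7,8,9,10,11,12,13,14,15,16,17,18,19,20,21,22,23,24,25,26,27,28,29,30,31}
step 4: eval (b < (1 + (tid // 3)))  {0,1,2,3,4,5,6,7,8,9,10,11,12,13,14,15,16,17,18,19,20,21,22,23,24,25,26,27,28,29,30,31}
step 5: b <- b                       {3,4,5,6,7,8,9,10,11,12,13,14,15,16,17,18,19,20,21,22,23,24,25,26,27,28,29,30,31}
step 6: b <- (b + 3)                 {3,4,5,6,7,8,9,10,11,12,13,14,15,16,17,18,19,20,21,22,23,24,25,26,27,28,29,30,31}
step 7: eval (b < (1 + (tid // 3)))  {3,4,5,6,7,8,9,10,11,12,13,14,15,16,17,18,19,20,21,22,23,24,25,26,27,28,29,30,31}
step 8: b <- b                       {12,13,14,15,16,17,18,19,20,21,22,23,24,25,26,27,28,29,30,31}
step 9: b <- (b + 3)                 {12,13,14,15,16,17,18,19,20,21,22,23,24,25,26,27,28,29,30,31}
step 10: eval (b < (1 + (tid // 3)))  {12,13,14,15,16,17,18,19,20,21,22,23,24,25,26,27,28,29,30,31}
step 11: b <- b                       {21,22,23,24,25,26,27,28,29,30,31}
step 12: b <- (b + 3)                 {21,22,23,24,25,26,27,28,29,30,31}
step 13: eval (b < (1 + (tid // 3)))  {21,22,23,24,25,26,27,28,29,30,31}
step 14: b <- b                       {30,31}
step 15: b <- (b + 3)                 {30,31}
step 16: eval (b < (1 + (tid // 3)))  {30,31}
step 17: c <- (tid // 2)              {0,1,2,3,4,5,6,7,8,9,10,11,12,13,14,15,16,17,18,19,20,21,22,23,24,25,26,27,28,29,30,31}

Answer: 18 steps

b: 1,1,1,4,4,4,4,4,4,4,4,4,7,7,7,7,7,7,7,7,7,10,10,10,10,10,10,10,10,10,13,13
c: 0,0,1,1,2,2,3,3,4,4,5,5,6,6,7,7,8,8,9,9,10,10,11,11,12,12,13,13,14,14,15,15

steps = 18; useful = 378; efficiency = 378/576 = 21/32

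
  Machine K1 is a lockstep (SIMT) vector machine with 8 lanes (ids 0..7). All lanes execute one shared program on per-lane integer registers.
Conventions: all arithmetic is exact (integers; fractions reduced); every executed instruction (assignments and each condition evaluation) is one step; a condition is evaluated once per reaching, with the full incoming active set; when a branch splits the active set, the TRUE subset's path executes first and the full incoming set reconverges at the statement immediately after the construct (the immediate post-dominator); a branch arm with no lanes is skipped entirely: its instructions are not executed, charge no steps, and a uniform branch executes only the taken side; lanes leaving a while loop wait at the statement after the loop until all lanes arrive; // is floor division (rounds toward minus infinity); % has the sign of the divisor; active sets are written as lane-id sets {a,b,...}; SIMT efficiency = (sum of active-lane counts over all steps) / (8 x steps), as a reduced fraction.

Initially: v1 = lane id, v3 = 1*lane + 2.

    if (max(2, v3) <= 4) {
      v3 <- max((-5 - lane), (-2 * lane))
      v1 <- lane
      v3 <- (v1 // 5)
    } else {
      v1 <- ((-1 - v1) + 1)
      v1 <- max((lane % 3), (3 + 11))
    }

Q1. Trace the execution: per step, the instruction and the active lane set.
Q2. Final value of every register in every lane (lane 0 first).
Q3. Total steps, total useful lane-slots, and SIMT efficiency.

step 0: eval (max(2, v3) <= 4)       {0,1,2,3,4,5,6,7}
step 1: v3 <- max((-5 - lane), (-2 * lane)) {0,1,2}
step 2: v1 <- lane                   {0,1,2}
step 3: v3 <- (v1 // 5)              {0,1,2}
step 4: v1 <- ((-1 - v1) + 1)        {3,4,5,6,7}
step 5: v1 <- max((lane % 3), (3 + 11)) {3,4,5,6,7}

Answer: 6 steps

v1: 0,1,2,14,14,14,14,14
v3: 0,0,0,5,6,7,8,9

steps = 6; useful = 27; efficiency = 27/48 = 9/16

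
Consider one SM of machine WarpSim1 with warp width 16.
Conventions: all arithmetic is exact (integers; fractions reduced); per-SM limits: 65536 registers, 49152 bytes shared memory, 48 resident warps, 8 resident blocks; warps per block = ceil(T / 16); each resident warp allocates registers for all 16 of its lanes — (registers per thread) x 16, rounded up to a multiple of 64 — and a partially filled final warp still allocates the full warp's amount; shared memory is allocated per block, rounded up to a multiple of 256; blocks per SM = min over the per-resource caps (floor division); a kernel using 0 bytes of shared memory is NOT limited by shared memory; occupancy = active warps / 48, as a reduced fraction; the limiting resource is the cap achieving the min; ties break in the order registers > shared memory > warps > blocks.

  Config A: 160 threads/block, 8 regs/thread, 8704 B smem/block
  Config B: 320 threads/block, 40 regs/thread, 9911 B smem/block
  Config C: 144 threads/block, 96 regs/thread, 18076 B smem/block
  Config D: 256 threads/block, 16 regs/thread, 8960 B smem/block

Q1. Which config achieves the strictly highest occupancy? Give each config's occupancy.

occupancies: A 5/6, B 5/6, C 3/8, D 1

Answer: D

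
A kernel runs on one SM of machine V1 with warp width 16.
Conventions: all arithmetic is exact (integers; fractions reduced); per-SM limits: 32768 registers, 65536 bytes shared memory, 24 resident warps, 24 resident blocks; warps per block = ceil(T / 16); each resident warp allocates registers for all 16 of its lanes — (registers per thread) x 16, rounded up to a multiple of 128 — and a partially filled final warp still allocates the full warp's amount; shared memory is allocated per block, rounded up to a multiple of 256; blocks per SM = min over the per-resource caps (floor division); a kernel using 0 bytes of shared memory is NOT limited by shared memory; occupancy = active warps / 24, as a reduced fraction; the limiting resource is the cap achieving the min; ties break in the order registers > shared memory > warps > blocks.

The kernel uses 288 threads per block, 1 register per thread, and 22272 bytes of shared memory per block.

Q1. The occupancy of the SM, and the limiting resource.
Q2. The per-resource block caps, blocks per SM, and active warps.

Answer: occupancy 3/4, limited by warps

registers: 14 blocks
shared memory: 2 blocks
warps: 1 block
blocks: 24 blocks

Answer: 1 block, 18 active warps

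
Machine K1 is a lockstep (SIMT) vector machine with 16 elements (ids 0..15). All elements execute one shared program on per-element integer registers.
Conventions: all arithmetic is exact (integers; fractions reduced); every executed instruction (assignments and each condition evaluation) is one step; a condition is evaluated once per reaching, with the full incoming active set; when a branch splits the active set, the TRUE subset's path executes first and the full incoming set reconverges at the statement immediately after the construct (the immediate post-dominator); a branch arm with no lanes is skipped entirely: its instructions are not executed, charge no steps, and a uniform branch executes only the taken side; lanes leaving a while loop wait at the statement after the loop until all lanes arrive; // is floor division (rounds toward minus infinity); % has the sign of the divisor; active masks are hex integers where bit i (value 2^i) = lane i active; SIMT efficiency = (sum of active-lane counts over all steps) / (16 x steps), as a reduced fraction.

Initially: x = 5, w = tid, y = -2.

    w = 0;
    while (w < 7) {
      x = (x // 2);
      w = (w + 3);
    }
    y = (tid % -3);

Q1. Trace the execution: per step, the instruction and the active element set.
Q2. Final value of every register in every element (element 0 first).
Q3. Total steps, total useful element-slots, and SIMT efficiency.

step 0: w <- 0                       0xffff
step 1: eval (w < 7)                 0xffff
step 2: x <- (x // 2)                0xffff
step 3: w <- (w + 3)                 0xffff
step 4: eval (w < 7)                 0xffff
step 5: x <- (x // 2)                0xffff
step 6: w <- (w + 3)                 0xffff
step 7: eval (w < 7)                 0xffff
step 8: x <- (x // 2)                0xffff
step 9: w <- (w + 3)                 0xffff
step 10: eval (w < 7)                 0xffff
step 11: y <- (tid % -3)              0xffff

Answer: 12 steps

x: 0,0,0,0,0,0,0,0,0,0,0,0,0,0,0,0
w: 9,9,9,9,9,9,9,9,9,9,9,9,9,9,9,9
y: 0,-2,-1,0,-2,-1,0,-2,-1,0,-2,-1,0,-2,-1,0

steps = 12; useful = 192; efficiency = 192/192 = 1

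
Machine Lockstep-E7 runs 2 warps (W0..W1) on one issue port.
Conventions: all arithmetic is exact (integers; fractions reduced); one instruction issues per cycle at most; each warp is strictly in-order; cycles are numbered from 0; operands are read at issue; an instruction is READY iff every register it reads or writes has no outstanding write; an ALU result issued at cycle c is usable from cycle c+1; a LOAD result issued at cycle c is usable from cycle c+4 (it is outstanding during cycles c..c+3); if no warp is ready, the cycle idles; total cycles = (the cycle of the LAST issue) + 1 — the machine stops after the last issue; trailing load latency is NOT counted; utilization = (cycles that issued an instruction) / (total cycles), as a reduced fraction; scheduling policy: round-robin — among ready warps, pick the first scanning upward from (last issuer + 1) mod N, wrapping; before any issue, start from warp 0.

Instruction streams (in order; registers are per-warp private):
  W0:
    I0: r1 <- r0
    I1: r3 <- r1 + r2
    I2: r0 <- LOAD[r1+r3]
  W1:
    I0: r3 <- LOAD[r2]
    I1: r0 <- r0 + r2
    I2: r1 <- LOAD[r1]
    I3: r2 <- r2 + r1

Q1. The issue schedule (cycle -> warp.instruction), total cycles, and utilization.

cycle 0: W0.I0
cycle 1: W1.I0
cycle 2: W0.I1
cycle 3: W1.I1
cycle 4: W0.I2
cycle 5: W1.I2
cycle 6: idle
cycle 7: idle
cycle 8: idle
cycle 9: W1.I3

Answer: 10 cycles, utilization 7/10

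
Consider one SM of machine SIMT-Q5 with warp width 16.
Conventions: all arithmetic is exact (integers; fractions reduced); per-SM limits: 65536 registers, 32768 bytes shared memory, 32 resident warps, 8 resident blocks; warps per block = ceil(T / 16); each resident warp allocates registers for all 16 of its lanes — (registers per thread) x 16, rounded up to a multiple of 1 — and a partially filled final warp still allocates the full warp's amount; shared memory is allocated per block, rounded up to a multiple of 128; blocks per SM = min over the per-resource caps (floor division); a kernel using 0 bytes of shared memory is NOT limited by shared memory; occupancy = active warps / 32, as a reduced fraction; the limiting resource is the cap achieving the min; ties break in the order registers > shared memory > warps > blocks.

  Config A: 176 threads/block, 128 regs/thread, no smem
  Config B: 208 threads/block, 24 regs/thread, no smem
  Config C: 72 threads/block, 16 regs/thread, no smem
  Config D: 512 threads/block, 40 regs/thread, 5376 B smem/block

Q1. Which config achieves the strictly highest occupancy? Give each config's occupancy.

occupancies: A 11/16, B 13/16, C 15/16, D 1

Answer: D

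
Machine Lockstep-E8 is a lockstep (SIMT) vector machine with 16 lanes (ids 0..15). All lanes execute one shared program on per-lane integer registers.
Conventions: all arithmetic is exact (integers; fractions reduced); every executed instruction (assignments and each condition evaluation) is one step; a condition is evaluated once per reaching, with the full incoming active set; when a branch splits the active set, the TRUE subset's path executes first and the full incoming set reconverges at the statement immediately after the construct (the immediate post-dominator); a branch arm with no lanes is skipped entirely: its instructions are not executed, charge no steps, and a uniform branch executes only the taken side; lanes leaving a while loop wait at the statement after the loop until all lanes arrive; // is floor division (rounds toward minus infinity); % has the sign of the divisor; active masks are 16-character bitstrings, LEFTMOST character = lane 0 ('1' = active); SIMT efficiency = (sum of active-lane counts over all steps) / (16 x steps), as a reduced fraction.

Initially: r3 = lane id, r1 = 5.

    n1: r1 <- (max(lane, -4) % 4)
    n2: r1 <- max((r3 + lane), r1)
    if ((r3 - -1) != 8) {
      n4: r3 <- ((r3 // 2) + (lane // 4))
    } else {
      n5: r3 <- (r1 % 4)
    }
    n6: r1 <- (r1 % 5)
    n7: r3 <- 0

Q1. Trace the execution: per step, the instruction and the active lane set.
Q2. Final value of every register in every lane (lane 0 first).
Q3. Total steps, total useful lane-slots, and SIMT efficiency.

step 0: r1 <- (max(lane, -4) % 4)    1111111111111111
step 1: r1 <- max((r3 + lane), r1)   1111111111111111
step 2: eval ((r3 - -1) != 8)        1111111111111111
step 3: r3 <- ((r3 // 2) + (lane // 4)) 1111111011111111
step 4: r3 <- (r1 % 4)               0000000100000000
step 5: r1 <- (r1 % 5)               1111111111111111
step 6: r3 <- 0                      1111111111111111

Answer: 7 steps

r3: 0,0,0,0,0,0,0,0,0,0,0,0,0,0,0,0
r1: 0,2,4,1,3,0,2,4,1,3,0,2,4,1,3,0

steps = 7; useful = 96; efficiency = 96/112 = 6/7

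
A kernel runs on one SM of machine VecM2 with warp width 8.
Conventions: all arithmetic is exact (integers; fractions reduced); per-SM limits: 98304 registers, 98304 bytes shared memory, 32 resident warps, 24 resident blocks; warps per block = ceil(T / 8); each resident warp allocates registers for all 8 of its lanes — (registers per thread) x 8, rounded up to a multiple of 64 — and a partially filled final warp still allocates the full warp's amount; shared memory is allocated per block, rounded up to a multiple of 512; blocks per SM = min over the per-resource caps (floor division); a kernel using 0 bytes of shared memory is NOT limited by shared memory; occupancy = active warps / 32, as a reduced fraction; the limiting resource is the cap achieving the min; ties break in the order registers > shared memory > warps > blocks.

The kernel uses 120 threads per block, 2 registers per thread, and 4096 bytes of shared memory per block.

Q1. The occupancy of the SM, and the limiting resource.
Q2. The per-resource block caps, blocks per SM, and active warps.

Answer: occupancy 15/16, limited by warps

registers: 102 blocks
shared memory: 24 blocks
warps: 2 blocks
blocks: 24 blocks

Answer: 2 blocks, 30 active warps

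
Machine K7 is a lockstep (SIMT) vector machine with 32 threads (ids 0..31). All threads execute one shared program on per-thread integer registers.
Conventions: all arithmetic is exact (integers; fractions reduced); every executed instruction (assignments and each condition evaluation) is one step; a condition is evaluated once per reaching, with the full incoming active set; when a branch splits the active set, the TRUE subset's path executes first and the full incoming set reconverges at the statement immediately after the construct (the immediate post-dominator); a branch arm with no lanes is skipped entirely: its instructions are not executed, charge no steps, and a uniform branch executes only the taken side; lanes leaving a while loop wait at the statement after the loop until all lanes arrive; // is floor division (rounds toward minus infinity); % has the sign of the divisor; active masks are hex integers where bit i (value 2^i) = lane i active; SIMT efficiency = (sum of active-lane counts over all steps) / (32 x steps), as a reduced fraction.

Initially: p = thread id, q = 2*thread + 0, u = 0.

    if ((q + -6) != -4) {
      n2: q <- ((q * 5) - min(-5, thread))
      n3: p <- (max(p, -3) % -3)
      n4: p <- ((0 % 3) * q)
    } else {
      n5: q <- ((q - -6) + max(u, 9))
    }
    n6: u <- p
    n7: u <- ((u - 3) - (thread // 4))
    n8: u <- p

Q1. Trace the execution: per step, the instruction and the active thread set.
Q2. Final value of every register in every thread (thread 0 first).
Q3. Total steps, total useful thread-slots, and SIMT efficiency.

step 0: eval ((q + -6) != -4)        0xffffffff
step 1: q <- ((q * 5) - min(-5, thread)) 0xfffffffd
step 2: p <- (max(p, -3) % -3)       0xfffffffd
step 3: p <- ((0 % 3) * q)           0xfffffffd
step 4: q <- ((q - -6) + max(u, 9))  0x00000002
step 5: u <- p                       0xffffffff
step 6: u <- ((u - 3) - (thread // 4)) 0xffffffff
step 7: u <- p                       0xffffffff

Answer: 8 steps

p: 0,1,0,0,0,0,0,0,0,0,0,0,0,0,0,0,0,0,0,0,0,0,0,0,0,0,0,0,0,0,0,0
q: 5,17,25,35,45,55,65,75,85,95,105,115,125,135,145,155,165,175,185,195,205,215,225,235,245,255,265,275,285,295,305,315
u: 0,1,0,0,0,0,0,0,0,0,0,0,0,0,0,0,0,0,0,0,0,0,0,0,0,0,0,0,0,0,0,0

steps = 8; useful = 222; efficiency = 222/256 = 111/128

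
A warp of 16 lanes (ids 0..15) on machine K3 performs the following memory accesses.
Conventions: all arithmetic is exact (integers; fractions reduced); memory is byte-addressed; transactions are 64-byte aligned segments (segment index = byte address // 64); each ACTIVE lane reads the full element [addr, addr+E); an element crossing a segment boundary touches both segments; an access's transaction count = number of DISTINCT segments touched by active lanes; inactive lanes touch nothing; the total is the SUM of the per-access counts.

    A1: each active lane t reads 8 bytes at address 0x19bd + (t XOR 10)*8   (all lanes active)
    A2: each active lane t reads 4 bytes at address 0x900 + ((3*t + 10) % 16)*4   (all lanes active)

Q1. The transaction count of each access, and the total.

A1: 3 transactions
A2: 1 transaction

Answer: 3,1; total 4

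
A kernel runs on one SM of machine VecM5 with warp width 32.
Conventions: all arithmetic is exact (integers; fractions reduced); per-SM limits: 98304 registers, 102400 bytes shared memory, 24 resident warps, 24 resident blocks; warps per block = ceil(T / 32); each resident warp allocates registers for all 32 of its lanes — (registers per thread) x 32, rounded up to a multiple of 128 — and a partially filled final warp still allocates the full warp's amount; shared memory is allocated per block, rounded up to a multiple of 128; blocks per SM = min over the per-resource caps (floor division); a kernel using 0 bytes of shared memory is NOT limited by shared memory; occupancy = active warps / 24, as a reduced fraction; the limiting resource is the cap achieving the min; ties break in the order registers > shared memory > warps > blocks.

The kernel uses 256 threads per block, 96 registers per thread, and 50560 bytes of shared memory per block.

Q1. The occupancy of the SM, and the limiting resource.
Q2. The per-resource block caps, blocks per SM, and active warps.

Answer: occupancy 2/3, limited by shared memory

registers: 4 blocks
shared memory: 2 blocks
warps: 3 blocks
blocks: 24 blocks

Answer: 2 blocks, 16 active warps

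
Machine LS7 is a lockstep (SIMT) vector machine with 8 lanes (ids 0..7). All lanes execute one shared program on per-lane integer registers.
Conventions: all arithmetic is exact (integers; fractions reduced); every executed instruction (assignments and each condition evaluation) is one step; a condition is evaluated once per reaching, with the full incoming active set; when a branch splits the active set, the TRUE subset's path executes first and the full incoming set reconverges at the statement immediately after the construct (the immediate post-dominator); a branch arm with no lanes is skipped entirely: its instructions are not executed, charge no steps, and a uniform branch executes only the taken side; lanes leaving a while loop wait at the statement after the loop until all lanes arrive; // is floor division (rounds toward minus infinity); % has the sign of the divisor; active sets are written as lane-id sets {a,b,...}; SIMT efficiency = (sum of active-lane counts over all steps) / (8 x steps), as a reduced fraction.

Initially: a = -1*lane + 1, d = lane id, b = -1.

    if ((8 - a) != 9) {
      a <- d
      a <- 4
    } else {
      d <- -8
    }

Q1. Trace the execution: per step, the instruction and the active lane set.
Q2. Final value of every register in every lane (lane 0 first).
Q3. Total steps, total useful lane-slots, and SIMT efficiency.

step 0: eval ((8 - a) != 9)          {0,1,2,3,4,5,6,7}
step 1: a <- d                       {0,1,3,4,5,6,7}
step 2: a <- 4                       {0,1,3,4,5,6,7}
step 3: d <- -8                      {2}

Answer: 4 steps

a: 4,4,-1,4,4,4,4,4
d: 0,1,-8,3,4,5,6,7
b: -1,-1,-1,-1,-1,-1,-1,-1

steps = 4; useful = 23; efficiency = 23/32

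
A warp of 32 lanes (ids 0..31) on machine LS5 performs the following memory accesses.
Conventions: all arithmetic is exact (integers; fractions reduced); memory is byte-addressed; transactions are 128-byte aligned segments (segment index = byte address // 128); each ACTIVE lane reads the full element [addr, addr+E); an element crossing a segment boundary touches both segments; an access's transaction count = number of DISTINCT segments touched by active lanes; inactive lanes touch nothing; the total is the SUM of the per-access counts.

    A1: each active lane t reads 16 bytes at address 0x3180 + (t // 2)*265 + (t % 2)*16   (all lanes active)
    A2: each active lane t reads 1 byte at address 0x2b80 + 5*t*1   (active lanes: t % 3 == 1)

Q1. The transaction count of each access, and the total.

A1: 20 transactions
A2: 2 transactions

Answer: 20,2; total 22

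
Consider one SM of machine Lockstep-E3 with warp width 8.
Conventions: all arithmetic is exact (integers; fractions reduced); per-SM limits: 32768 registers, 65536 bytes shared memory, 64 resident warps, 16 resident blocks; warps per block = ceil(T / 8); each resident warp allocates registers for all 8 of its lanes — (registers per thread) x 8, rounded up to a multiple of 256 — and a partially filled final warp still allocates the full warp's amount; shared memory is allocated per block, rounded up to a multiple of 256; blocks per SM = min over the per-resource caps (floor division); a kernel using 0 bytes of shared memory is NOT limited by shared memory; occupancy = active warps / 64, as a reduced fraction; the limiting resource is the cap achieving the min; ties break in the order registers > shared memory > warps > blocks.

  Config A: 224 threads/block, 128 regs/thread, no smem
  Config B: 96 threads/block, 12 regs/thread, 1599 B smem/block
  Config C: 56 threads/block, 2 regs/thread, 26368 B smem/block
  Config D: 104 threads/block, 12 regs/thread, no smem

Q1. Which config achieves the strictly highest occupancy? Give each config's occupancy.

occupancies: A 7/16, B 15/16, C 7/32, D 13/16

Answer: B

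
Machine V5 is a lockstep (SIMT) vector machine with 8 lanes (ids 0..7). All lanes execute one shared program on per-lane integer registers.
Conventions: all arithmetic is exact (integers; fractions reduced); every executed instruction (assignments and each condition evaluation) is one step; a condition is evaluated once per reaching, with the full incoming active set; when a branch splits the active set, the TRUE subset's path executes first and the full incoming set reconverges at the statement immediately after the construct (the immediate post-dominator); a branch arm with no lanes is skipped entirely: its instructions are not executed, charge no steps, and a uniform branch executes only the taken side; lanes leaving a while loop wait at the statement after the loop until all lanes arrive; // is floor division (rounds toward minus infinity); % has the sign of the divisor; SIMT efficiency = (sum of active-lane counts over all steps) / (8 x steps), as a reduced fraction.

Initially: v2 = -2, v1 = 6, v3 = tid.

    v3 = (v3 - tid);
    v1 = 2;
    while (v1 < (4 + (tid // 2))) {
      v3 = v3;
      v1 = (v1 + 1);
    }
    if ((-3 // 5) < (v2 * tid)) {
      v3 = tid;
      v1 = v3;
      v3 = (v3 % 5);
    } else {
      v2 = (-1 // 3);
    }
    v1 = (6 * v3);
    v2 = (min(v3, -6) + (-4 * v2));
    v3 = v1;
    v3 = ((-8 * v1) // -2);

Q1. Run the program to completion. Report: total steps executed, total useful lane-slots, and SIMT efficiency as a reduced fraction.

Answer: 27 steps, 158 useful, 79/108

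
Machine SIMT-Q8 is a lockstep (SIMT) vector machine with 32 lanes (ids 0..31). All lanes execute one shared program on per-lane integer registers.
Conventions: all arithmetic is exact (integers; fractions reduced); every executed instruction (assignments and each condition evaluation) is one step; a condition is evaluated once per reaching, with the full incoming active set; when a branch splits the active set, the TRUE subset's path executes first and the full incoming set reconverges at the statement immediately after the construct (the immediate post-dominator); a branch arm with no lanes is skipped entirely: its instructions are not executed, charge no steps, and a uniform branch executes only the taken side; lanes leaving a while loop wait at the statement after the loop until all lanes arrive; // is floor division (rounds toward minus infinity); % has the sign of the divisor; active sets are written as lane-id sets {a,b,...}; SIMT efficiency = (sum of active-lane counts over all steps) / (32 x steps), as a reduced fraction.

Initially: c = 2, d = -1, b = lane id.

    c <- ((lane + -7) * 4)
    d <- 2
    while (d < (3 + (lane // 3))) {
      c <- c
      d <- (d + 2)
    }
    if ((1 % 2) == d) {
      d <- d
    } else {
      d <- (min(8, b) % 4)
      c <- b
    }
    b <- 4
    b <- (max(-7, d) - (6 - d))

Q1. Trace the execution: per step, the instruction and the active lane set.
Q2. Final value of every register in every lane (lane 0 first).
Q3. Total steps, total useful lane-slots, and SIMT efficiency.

step 0: c <- ((lane + -7) * 4)       {0,1,2,3,4,5,6,7,8,9,10,11,12,13,14,15,16,17,18,19,20,21,22,23,24,25,26,27,28,29,30,31}
step 1: d <- 2                       {0,1,2,3,4,5,6,7,8,9,10,11,12,13,14,15,16,17,18,19,20,21,22,23,24,25,26,27,28,29,30,31}
step 2: eval (d < (3 + (lane // 3))) {0,1,2,3,4,5,6,7,8,9,10,11,12,13,14,15,16,17,18,19,20,21,22,23,24,25,26,27,28,29,30,31}
step 3: c <- c                       {0,1,2,3,4,5,6,7,8,9,10,11,12,13,14,15,16,17,18,19,20,21,22,23,24,25,26,27,28,29,30,31}
step 4: d <- (d + 2)                 {0,1,2,3,4,5,6,7,8,9,10,11,12,13,14,15,16,17,18,19,20,21,22,23,24,25,26,27,28,29,30,31}
step 5: eval (d < (3 + (lane // 3))) {0,1,2,3,4,5,6,7,8,9,10,11,12,13,14,15,16,17,18,19,20,21,22,23,24,25,26,27,28,29,30,31}
step 6: c <- c                       {6,7,8,9,10,11,12,13,14,15,16,17,18,19,20,21,22,23,24,25,26,27,28,29,30,31}
step 7: d <- (d + 2)                 {6,7,8,9,10,11,12,13,14,15,16,17,18,19,20,21,22,23,24,25,26,27,28,29,30,31}
step 8: eval (d < (3 + (lane // 3))) {6,7,8,9,10,11,12,13,14,15,16,17,18,19,20,21,22,23,24,25,26,27,28,29,30,31}
step 9: c <- c                       {12,13,14,15,16,17,18,19,20,21,22,23,24,25,26,27,28,29,30,31}
step 10: d <- (d + 2)                 {12,13,14,15,16,17,18,19,20,21,22,23,24,25,26,27,28,29,30,31}
step 11: eval (d < (3 + (lane // 3))) {12,13,14,15,16,17,18,19,20,21,22,23,24,25,26,27,28,29,30,31}
step 12: c <- c                       {18,19,20,21,22,23,24,25,26,27,28,29,30,31}
step 13: d <- (d + 2)                 {18,19,20,21,22,23,24,25,26,27,28,29,30,31}
step 14: eval (d < (3 + (lane // 3))) {18,19,20,21,22,23,24,25,26,27,28,29,30,31}
step 15: c <- c                       {24,25,26,27,28,29,30,31}
step 16: d <- (d + 2)                 {24,25,26,27,28,29,30,31}
step 17: eval (d < (3 + (lane // 3))) {24,25,26,27,28,29,30,31}
step 18: c <- c                       {30,31}
step 19: d <- (d + 2)                 {30,31}
step 20: eval (d < (3 + (lane // 3))) {30,31}
step 21: eval ((1 % 2) == d)          {0,1,2,3,4,5,6,7,8,9,10,11,12,13,14,15,16,17,18,19,20,21,22,23,24,25,26,27,28,29,30,31}
step 22: d <- (min(8, b) % 4)         {0,1,2,3,4,5,6,7,8,9,10,11,12,13,14,15,16,17,18,19,20,21,22,23,24,25,26,27,28,29,30,31}
step 23: c <- b                       {0,1,2,3,4,5,6,7,8,9,10,11,12,13,14,15,16,17,18,19,20,21,22,23,24,25,26,27,28,29,30,31}
step 24: b <- 4                       {0,1,2,3,4,5,6,7,8,9,10,11,12,13,14,15,16,17,18,19,20,21,22,23,24,25,26,27,28,29,30,31}
step 25: b <- (max(-7, d) - (6 - d))  {0,1,2,3,4,5,6,7,8,9,10,11,12,13,14,15,16,17,18,19,20,21,22,23,24,25,26,27,28,29,30,31}

Answer: 26 steps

c: 0,1,2,3,4,5,6,7,8,9,10,11,12,13,14,15,16,17,18,19,20,21,22,23,24,25,26,27,28,29,30,31
d: 0,1,2,3,0,1,2,3,0,0,0,0,0,0,0,0,0,0,0,0,0,0,0,0,0,0,0,0,0,0,0,0
b: -6,-4,-2,0,-6,-4,-2,0,-6,-6,-6,-6,-6,-6,-6,-6,-6,-6,-6,-6,-6,-6,-6,-6,-6,-6,-6,-6,-6,-6,-6,-6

steps = 26; useful = 562; efficiency = 562/832 = 281/416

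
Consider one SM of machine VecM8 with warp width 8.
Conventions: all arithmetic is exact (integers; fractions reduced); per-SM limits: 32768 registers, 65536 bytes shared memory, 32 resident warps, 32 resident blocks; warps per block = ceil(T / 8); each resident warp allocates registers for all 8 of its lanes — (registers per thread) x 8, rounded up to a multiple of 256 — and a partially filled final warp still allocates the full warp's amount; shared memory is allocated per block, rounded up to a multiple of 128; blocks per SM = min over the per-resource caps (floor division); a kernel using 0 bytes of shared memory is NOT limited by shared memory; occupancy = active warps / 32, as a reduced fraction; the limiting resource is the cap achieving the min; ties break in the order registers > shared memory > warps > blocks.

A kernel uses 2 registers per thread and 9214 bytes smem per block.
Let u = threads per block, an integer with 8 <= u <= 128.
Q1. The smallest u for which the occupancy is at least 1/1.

Answer: u = 57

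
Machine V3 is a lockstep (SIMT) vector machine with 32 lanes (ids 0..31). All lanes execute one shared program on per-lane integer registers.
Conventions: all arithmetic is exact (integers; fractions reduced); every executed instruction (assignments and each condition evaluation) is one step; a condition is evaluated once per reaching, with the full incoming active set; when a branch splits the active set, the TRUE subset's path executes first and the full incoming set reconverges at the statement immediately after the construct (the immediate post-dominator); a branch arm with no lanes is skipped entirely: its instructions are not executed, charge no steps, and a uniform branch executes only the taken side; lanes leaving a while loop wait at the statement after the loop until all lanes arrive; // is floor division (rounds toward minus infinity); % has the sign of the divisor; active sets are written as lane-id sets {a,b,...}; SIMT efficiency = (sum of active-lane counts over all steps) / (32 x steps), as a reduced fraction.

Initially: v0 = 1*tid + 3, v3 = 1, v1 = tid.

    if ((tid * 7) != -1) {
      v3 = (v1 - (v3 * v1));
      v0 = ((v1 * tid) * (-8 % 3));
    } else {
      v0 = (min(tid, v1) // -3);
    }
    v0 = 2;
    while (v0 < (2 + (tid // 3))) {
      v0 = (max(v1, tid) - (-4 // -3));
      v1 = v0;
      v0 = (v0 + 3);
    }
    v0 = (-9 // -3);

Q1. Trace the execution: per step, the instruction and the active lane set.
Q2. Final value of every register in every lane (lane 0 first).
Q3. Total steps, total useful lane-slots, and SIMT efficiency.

step 0: eval ((tid * 7) != -1)       {0,1,2,3,4,5,6,7,8,9,10,11,12,13,14,15,16,17,18,19,20,21,22,23,24,25,26,27,28,29,30,31}
step 1: v3 <- (v1 - (v3 * v1))       {0,1,2,3,4,5,6,7,8,9,10,11,12,13,14,15,16,17,18,19,20,21,22,23,24,25,26,27,28,29,30,31}
step 2: v0 <- ((v1 * tid) * (-8 % 3)) {0,1,2,3,4,5,6,7,8,9,10,11,12,13,14,15,16,17,18,19,20,21,22,23,24,25,26,27,28,29,30,31}
step 3: v0 <- 2                      {0,1,2,3,4,5,6,7,8,9,10,11,12,13,14,15,16,17,18,19,20,21,22,23,24,25,26,27,28,29,30,31}
step 4: eval (v0 < (2 + (tid // 3))) {0,1,2,3,4,5,6,7,8,9,10,11,12,13,14,15,16,17,18,19,20,21,22,23,24,25,26,27,28,29,30,31}
step 5: v0 <- (max(v1, tid) - (-4 // -3)) {3,4,5,6,7,8,9,10,11,12,13,14,15,16,17,18,19,20,21,22,23,24,25,26,27,28,29,30,31}
step 6: v1 <- v0                     {3,4,5,6,7,8,9,10,11,12,13,14,15,16,17,18,19,20,21,22,23,24,25,26,27,28,29,30,31}
step 7: v0 <- (v0 + 3)               {3,4,5,6,7,8,9,10,11,12,13,14,15,16,17,18,19,20,21,22,23,24,25,26,27,28,29,30,31}
step 8: eval (v0 < (2 + (tid // 3))) {3,4,5,6,7,8,9,10,11,12,13,14,15,16,17,18,19,20,21,22,23,24,25,26,27,28,29,30,31}
step 9: v0 <- (-9 // -3)             {0,1,2,3,4,5,6,7,8,9,10,11,12,13,14,15,16,17,18,19,20,21,22,23,24,25,26,27,28,29,30,31}

Answer: 10 steps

v0: 3,3,3,3,3,3,3,3,3,3,3,3,3,3,3,3,3,3,3,3,3,3,3,3,3,3,3,3,3,3,3,3
v3: 0,0,0,0,0,0,0,0,0,0,0,0,0,0,0,0,0,0,0,0,0,0,0,0,0,0,0,0,0,0,0,0
v1: 0,1,2,2,3,4,5,6,7,8,9,10,11,12,13,14,15,16,17,18,19,20,21,22,23,24,25,26,27,28,29,30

steps = 10; useful = 308; efficiency = 308/320 = 77/80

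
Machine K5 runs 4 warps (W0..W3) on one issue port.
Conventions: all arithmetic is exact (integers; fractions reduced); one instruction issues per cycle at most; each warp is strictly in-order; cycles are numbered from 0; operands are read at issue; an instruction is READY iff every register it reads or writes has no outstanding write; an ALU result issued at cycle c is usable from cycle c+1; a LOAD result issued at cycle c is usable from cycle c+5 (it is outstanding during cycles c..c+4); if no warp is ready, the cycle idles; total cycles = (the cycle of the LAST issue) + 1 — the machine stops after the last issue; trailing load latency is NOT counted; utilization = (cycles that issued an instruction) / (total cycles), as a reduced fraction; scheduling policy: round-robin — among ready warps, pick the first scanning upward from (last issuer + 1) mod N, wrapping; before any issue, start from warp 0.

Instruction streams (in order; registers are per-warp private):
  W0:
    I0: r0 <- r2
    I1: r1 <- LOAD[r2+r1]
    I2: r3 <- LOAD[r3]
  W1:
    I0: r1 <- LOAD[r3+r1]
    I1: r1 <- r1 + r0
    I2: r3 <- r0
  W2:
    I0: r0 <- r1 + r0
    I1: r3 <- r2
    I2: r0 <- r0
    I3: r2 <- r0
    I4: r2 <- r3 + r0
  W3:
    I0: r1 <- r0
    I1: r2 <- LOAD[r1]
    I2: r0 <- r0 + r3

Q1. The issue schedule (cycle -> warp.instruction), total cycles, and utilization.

cycle 0: W0.I0
cycle 1: W1.I0
cycle 2: W2.I0
cycle 3: W3.I0
cycle 4: W0.I1
cycle 5: W2.I1
cycle 6: W3.I1
cycle 7: W0.I2
cycle 8: W1.I1
cycle 9: W2.I2
cycle 10: W3.I2
cycle 11: W1.I2
cycle 12: W2.I3
cycle 13: W2.I4

Answer: 14 cycles, utilization 1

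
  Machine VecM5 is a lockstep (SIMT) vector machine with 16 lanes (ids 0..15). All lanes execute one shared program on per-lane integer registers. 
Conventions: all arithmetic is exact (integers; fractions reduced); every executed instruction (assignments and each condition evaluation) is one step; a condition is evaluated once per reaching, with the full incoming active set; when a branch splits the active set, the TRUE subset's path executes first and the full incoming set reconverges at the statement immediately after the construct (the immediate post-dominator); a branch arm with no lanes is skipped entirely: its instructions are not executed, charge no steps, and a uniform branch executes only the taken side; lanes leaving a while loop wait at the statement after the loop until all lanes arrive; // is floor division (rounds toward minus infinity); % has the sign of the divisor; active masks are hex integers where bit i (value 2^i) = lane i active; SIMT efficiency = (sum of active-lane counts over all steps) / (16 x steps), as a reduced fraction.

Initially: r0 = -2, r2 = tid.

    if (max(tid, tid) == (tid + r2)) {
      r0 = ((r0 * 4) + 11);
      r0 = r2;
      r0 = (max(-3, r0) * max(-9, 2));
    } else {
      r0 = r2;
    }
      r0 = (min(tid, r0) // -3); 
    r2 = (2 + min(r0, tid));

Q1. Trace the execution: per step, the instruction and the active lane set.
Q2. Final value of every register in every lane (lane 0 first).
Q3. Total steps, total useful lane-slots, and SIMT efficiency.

step 0: eval (max(tid, tid) == (tid + r2)) 0xffff
step 1: r0 <- ((r0 * 4) + 11)        0x0001
step 2: r0 <- r2                     0x0001
step 3: r0 <- (max(-3, r0) * max(-9, 2)) 0x0001
step 4: r0 <- r2                     0xfffe
step 5: r0 <- (min(tid, r0) // -3)   0xffff
step 6: r2 <- (2 + min(r0, tid))     0xffff

Answer: 7 steps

r0: 0,-1,-1,-1,-2,-2,-2,-3,-3,-3,-4,-4,-4,-5,-5,-5
r2: 2,1,1,1,0,0,0,-1,-1,-1,-2,-2,-2,-3,-3,-3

steps = 7; useful = 66; efficiency = 66/112 = 33/56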